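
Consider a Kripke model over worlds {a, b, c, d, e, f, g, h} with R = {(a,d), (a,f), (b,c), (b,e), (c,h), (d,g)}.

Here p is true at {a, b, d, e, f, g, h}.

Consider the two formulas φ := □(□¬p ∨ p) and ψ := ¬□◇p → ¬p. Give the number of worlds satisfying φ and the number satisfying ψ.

For □(□¬p ∨ p):
a: successors {d, f}; □¬p ∨ p there: d:T, f:T. ✓
b: successors {c, e}; □¬p ∨ p there: c:F, e:T. ✗
c: successors {h}; □¬p ∨ p there: h:T. ✓
d: successors {g}; □¬p ∨ p there: g:T. ✓
e: no successors, so □(□¬p ∨ p) holds vacuously. ✓
f: no successors, so □(□¬p ∨ p) holds vacuously. ✓
g: no successors, so □(□¬p ∨ p) holds vacuously. ✓
h: no successors, so □(□¬p ∨ p) holds vacuously. ✓
— 7 worlds.
For ¬□◇p → ¬p:
a: ¬□◇p is T, ¬p is F. ✗
b: ¬□◇p is T, ¬p is F. ✗
c: ¬□◇p is T, ¬p is T. ✓
d: ¬□◇p is T, ¬p is F. ✗
e: ¬□◇p is F, ¬p is F. ✓
f: ¬□◇p is F, ¬p is F. ✓
g: ¬□◇p is F, ¬p is F. ✓
h: ¬□◇p is F, ¬p is F. ✓
— 5 worlds.

7 and 5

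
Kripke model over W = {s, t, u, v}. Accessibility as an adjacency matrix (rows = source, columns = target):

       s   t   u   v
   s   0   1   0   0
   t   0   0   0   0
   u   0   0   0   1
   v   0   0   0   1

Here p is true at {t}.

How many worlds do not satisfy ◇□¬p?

1

s: successors {t}; □¬p there: t:T. ✓
t: no successors, so ◇□¬p fails. ✗
u: successors {v}; □¬p there: v:T. ✓
v: successors {v}; □¬p there: v:T. ✓
Satisfying worlds: {s, u, v}.
So ◇□¬p fails at the other 1 world.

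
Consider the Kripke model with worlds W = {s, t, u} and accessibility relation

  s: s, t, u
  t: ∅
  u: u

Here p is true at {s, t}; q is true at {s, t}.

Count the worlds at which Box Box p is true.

1

s: successors {s, t, u}; Box p there: s:F, t:T, u:F. ✗
t: no successors, so Box Box p holds vacuously. ✓
u: successors {u}; Box p there: u:F. ✗
Satisfying worlds: {t}.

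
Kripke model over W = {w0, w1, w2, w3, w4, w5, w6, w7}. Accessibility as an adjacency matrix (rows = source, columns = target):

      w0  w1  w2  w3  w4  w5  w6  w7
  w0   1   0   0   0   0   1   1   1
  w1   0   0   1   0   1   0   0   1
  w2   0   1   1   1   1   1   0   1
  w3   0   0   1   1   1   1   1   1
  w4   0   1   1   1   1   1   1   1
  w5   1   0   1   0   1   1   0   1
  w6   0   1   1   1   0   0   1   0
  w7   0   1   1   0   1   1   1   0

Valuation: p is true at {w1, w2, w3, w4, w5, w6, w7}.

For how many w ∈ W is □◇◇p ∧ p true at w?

7

w0: □◇◇p is T, p is F. ✗
w1: □◇◇p is T, p is T. ✓
w2: □◇◇p is T, p is T. ✓
w3: □◇◇p is T, p is T. ✓
w4: □◇◇p is T, p is T. ✓
w5: □◇◇p is T, p is T. ✓
w6: □◇◇p is T, p is T. ✓
w7: □◇◇p is T, p is T. ✓
Satisfying worlds: {w1, w2, w3, w4, w5, w6, w7}.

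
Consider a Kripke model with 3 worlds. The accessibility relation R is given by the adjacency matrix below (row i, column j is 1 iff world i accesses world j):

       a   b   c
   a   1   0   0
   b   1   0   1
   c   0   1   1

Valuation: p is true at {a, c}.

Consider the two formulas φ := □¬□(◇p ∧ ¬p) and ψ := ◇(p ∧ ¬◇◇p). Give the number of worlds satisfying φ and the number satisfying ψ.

3 and 0

For □¬□(◇p ∧ ¬p):
a: successors {a}; ¬□(◇p ∧ ¬p) there: a:T. ✓
b: successors {a, c}; ¬□(◇p ∧ ¬p) there: a:T, c:T. ✓
c: successors {b, c}; ¬□(◇p ∧ ¬p) there: b:T, c:T. ✓
— 3 worlds.
For ◇(p ∧ ¬◇◇p):
a: successors {a}; p ∧ ¬◇◇p there: a:F. ✗
b: successors {a, c}; p ∧ ¬◇◇p there: a:F, c:F. ✗
c: successors {b, c}; p ∧ ¬◇◇p there: b:F, c:F. ✗
— 0 worlds.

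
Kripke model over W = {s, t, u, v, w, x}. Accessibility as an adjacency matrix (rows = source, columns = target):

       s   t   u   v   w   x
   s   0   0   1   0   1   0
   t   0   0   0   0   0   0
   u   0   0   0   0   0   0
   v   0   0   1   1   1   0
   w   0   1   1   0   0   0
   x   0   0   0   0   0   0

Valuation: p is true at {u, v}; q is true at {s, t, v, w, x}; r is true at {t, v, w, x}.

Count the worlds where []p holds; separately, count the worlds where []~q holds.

3 and 3

For []p:
s: successors {u, w}; p there: u:T, w:F. ✗
t: no successors, so []p holds vacuously. ✓
u: no successors, so []p holds vacuously. ✓
v: successors {u, v, w}; p there: u:T, v:T, w:F. ✗
w: successors {t, u}; p there: t:F, u:T. ✗
x: no successors, so []p holds vacuously. ✓
— 3 worlds.
For []~q:
s: successors {u, w}; ~q there: u:T, w:F. ✗
t: no successors, so []~q holds vacuously. ✓
u: no successors, so []~q holds vacuously. ✓
v: successors {u, v, w}; ~q there: u:T, v:F, w:F. ✗
w: successors {t, u}; ~q there: t:F, u:T. ✗
x: no successors, so []~q holds vacuously. ✓
— 3 worlds.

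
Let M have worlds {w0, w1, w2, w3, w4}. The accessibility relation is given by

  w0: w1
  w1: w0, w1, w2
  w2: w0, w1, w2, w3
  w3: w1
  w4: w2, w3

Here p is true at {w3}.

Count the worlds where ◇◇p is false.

w0: successors {w1}; ◇p there: w1:F. ✗
w1: successors {w0, w1, w2}; ◇p there: w0:F, w1:F, w2:T. ✓
w2: successors {w0, w1, w2, w3}; ◇p there: w0:F, w1:F, w2:T, w3:F. ✓
w3: successors {w1}; ◇p there: w1:F. ✗
w4: successors {w2, w3}; ◇p there: w2:T, w3:F. ✓
Satisfying worlds: {w1, w2, w4}.
So ◇◇p fails at the other 2 worlds.

2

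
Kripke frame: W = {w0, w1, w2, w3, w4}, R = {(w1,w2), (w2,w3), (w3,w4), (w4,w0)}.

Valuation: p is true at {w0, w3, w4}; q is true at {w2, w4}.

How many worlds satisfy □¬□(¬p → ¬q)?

1

w0: no successors, so □¬□(¬p → ¬q) holds vacuously. ✓
w1: successors {w2}; ¬□(¬p → ¬q) there: w2:F. ✗
w2: successors {w3}; ¬□(¬p → ¬q) there: w3:F. ✗
w3: successors {w4}; ¬□(¬p → ¬q) there: w4:F. ✗
w4: successors {w0}; ¬□(¬p → ¬q) there: w0:F. ✗
Satisfying worlds: {w0}.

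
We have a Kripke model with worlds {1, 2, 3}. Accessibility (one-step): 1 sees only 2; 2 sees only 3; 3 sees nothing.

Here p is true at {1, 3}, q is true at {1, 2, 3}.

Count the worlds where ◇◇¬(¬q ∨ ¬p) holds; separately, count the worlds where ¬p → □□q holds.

For ◇◇¬(¬q ∨ ¬p):
1: successors {2}; ◇¬(¬q ∨ ¬p) there: 2:T. ✓
2: successors {3}; ◇¬(¬q ∨ ¬p) there: 3:F. ✗
3: no successors, so ◇◇¬(¬q ∨ ¬p) fails. ✗
— 1 world.
For ¬p → □□q:
1: ¬p is F, □□q is T. ✓
2: ¬p is T, □□q is T. ✓
3: ¬p is F, □□q is T. ✓
— 3 worlds.

1 and 3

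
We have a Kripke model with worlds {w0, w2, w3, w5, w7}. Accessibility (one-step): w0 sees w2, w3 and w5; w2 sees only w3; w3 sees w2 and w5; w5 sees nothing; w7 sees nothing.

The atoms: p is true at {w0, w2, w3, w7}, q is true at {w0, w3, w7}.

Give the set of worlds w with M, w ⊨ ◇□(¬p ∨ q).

w0: successors {w2, w3, w5}; □(¬p ∨ q) there: w2:T, w3:F, w5:T. ✓
w2: successors {w3}; □(¬p ∨ q) there: w3:F. ✗
w3: successors {w2, w5}; □(¬p ∨ q) there: w2:T, w5:T. ✓
w5: no successors, so ◇□(¬p ∨ q) fails. ✗
w7: no successors, so ◇□(¬p ∨ q) fails. ✗

{w0, w3}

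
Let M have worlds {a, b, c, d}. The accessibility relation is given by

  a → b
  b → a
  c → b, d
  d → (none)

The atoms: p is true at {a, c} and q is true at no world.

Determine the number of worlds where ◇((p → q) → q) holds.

a: successors {b}; (p → q) → q there: b:F. ✗
b: successors {a}; (p → q) → q there: a:T. ✓
c: successors {b, d}; (p → q) → q there: b:F, d:F. ✗
d: no successors, so ◇((p → q) → q) fails. ✗
Satisfying worlds: {b}.

1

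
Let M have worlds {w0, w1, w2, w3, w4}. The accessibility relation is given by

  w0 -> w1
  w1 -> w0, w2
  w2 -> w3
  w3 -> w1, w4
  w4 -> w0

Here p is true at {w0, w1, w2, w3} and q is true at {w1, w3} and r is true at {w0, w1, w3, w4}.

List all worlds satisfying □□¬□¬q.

{w0, w3}

w0: successors {w1}; □¬□¬q there: w1:T. ✓
w1: successors {w0, w2}; □¬□¬q there: w0:F, w2:T. ✗
w2: successors {w3}; □¬□¬q there: w3:F. ✗
w3: successors {w1, w4}; □¬□¬q there: w1:T, w4:T. ✓
w4: successors {w0}; □¬□¬q there: w0:F. ✗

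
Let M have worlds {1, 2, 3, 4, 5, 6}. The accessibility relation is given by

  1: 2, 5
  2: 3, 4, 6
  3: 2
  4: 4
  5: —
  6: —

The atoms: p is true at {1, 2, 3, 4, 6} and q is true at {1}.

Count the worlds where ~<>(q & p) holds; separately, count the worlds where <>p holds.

For ~<>(q & p):
1: <>(q & p) is F. ✓
2: <>(q & p) is F. ✓
3: <>(q & p) is F. ✓
4: <>(q & p) is F. ✓
5: <>(q & p) is F. ✓
6: <>(q & p) is F. ✓
— 6 worlds.
For <>p:
1: successors {2, 5}; p there: 2:T, 5:F. ✓
2: successors {3, 4, 6}; p there: 3:T, 4:T, 6:T. ✓
3: successors {2}; p there: 2:T. ✓
4: successors {4}; p there: 4:T. ✓
5: no successors, so <>p fails. ✗
6: no successors, so <>p fails. ✗
— 4 worlds.

6 and 4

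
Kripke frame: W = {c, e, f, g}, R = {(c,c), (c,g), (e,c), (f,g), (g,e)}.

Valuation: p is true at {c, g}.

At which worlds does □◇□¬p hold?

{e}

c: successors {c, g}; ◇□¬p there: c:T, g:F. ✗
e: successors {c}; ◇□¬p there: c:T. ✓
f: successors {g}; ◇□¬p there: g:F. ✗
g: successors {e}; ◇□¬p there: e:F. ✗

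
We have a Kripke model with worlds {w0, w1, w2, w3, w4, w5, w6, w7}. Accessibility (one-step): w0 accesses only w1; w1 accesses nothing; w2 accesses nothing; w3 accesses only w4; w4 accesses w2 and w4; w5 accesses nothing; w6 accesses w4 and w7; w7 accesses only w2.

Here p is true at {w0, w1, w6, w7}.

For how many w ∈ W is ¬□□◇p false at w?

5

w0: □□◇p is T. ✗
w1: □□◇p is T. ✗
w2: □□◇p is T. ✗
w3: □□◇p is F. ✓
w4: □□◇p is F. ✓
w5: □□◇p is T. ✗
w6: □□◇p is F. ✓
w7: □□◇p is T. ✗
Satisfying worlds: {w3, w4, w6}.
So ¬□□◇p fails at the other 5 worlds.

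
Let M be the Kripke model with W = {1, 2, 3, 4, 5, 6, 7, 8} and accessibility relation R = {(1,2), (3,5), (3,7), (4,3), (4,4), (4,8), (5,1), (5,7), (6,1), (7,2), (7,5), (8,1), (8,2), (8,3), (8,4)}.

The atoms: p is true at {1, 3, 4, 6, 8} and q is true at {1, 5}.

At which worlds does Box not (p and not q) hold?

1: successors {2}; not (p and not q) there: 2:T. ✓
2: no successors, so Box not (p and not q) holds vacuously. ✓
3: successors {5, 7}; not (p and not q) there: 5:T, 7:T. ✓
4: successors {3, 4, 8}; not (p and not q) there: 3:F, 4:F, 8:F. ✗
5: successors {1, 7}; not (p and not q) there: 1:T, 7:T. ✓
6: successors {1}; not (p and not q) there: 1:T. ✓
7: successors {2, 5}; not (p and not q) there: 2:T, 5:T. ✓
8: successors {1, 2, 3, 4}; not (p and not q) there: 1:T, 2:T, 3:F, 4:F. ✗

{1, 2, 3, 5, 6, 7}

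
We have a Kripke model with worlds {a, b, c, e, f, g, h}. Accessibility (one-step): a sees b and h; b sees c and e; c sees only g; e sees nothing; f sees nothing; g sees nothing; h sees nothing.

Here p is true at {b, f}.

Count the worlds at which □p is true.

4

a: successors {b, h}; p there: b:T, h:F. ✗
b: successors {c, e}; p there: c:F, e:F. ✗
c: successors {g}; p there: g:F. ✗
e: no successors, so □p holds vacuously. ✓
f: no successors, so □p holds vacuously. ✓
g: no successors, so □p holds vacuously. ✓
h: no successors, so □p holds vacuously. ✓
Satisfying worlds: {e, f, g, h}.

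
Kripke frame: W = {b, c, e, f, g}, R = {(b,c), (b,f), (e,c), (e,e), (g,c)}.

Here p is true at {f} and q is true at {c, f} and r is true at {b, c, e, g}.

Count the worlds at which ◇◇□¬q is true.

b: successors {c, f}; ◇□¬q there: c:F, f:F. ✗
c: no successors, so ◇◇□¬q fails. ✗
e: successors {c, e}; ◇□¬q there: c:F, e:T. ✓
f: no successors, so ◇◇□¬q fails. ✗
g: successors {c}; ◇□¬q there: c:F. ✗
Satisfying worlds: {e}.

1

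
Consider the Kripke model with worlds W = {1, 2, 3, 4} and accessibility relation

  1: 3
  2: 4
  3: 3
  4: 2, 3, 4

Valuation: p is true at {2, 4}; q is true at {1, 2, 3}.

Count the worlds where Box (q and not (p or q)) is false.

1: successors {3}; q and not (p or q) there: 3:F. ✗
2: successors {4}; q and not (p or q) there: 4:F. ✗
3: successors {3}; q and not (p or q) there: 3:F. ✗
4: successors {2, 3, 4}; q and not (p or q) there: 2:F, 3:F, 4:F. ✗
Satisfying worlds: ∅.
So Box (q and not (p or q)) fails at the other 4 worlds.

4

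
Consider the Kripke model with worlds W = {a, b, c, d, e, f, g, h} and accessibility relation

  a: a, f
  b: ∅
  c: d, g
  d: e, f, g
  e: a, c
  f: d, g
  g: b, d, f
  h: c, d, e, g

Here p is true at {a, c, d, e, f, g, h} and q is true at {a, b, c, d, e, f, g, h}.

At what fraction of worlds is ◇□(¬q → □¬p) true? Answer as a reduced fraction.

7/8

a: successors {a, f}; □(¬q → □¬p) there: a:T, f:T. ✓
b: no successors, so ◇□(¬q → □¬p) fails. ✗
c: successors {d, g}; □(¬q → □¬p) there: d:T, g:T. ✓
d: successors {e, f, g}; □(¬q → □¬p) there: e:T, f:T, g:T. ✓
e: successors {a, c}; □(¬q → □¬p) there: a:T, c:T. ✓
f: successors {d, g}; □(¬q → □¬p) there: d:T, g:T. ✓
g: successors {b, d, f}; □(¬q → □¬p) there: b:T, d:T, f:T. ✓
h: successors {c, d, e, g}; □(¬q → □¬p) there: c:T, d:T, e:T, g:T. ✓
That's 7 of 8 worlds, so 7/8.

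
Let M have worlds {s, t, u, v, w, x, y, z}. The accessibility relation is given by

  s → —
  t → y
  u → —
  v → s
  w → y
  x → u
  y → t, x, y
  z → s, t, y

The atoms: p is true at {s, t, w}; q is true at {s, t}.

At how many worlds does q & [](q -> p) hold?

s: q is T, [](q -> p) is T. ✓
t: q is T, [](q -> p) is T. ✓
u: q is F, [](q -> p) is T. ✗
v: q is F, [](q -> p) is T. ✗
w: q is F, [](q -> p) is T. ✗
x: q is F, [](q -> p) is T. ✗
y: q is F, [](q -> p) is T. ✗
z: q is F, [](q -> p) is T. ✗
Satisfying worlds: {s, t}.

2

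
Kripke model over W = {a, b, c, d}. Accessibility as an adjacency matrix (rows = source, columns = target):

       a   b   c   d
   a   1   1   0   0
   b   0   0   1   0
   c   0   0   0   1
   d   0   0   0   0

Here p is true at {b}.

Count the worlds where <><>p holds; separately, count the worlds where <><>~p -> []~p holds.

For <><>p:
a: successors {a, b}; <>p there: a:T, b:F. ✓
b: successors {c}; <>p there: c:F. ✗
c: successors {d}; <>p there: d:F. ✗
d: no successors, so <><>p fails. ✗
— 1 world.
For <><>~p -> []~p:
a: <><>~p is T, []~p is F. ✗
b: <><>~p is T, []~p is T. ✓
c: <><>~p is F, []~p is T. ✓
d: <><>~p is F, []~p is T. ✓
— 3 worlds.

1 and 3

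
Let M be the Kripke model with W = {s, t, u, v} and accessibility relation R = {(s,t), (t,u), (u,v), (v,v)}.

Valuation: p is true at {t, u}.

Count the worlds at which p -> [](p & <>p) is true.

2

s: p is F, [](p & <>p) is T. ✓
t: p is T, [](p & <>p) is F. ✗
u: p is T, [](p & <>p) is F. ✗
v: p is F, [](p & <>p) is F. ✓
Satisfying worlds: {s, v}.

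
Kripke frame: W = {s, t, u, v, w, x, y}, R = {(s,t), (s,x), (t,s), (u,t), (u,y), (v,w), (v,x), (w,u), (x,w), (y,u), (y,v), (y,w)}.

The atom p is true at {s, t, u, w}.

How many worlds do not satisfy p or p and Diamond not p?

3

s: p is T, p and Diamond not p is T. ✓
t: p is T, p and Diamond not p is F. ✓
u: p is T, p and Diamond not p is T. ✓
v: p is F, p and Diamond not p is F. ✗
w: p is T, p and Diamond not p is F. ✓
x: p is F, p and Diamond not p is F. ✗
y: p is F, p and Diamond not p is F. ✗
Satisfying worlds: {s, t, u, w}.
So p or p and Diamond not p fails at the other 3 worlds.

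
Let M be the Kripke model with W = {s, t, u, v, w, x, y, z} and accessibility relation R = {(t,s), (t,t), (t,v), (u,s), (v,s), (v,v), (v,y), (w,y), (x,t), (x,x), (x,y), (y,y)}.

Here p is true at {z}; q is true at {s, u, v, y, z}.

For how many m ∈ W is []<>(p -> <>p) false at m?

s: no successors, so []<>(p -> <>p) holds vacuously. ✓
t: successors {s, t, v}; <>(p -> <>p) there: s:F, t:T, v:T. ✗
u: successors {s}; <>(p -> <>p) there: s:F. ✗
v: successors {s, v, y}; <>(p -> <>p) there: s:F, v:T, y:T. ✗
w: successors {y}; <>(p -> <>p) there: y:T. ✓
x: successors {t, x, y}; <>(p -> <>p) there: t:T, x:T, y:T. ✓
y: successors {y}; <>(p -> <>p) there: y:T. ✓
z: no successors, so []<>(p -> <>p) holds vacuously. ✓
Satisfying worlds: {s, w, x, y, z}.
So []<>(p -> <>p) fails at the other 3 worlds.

3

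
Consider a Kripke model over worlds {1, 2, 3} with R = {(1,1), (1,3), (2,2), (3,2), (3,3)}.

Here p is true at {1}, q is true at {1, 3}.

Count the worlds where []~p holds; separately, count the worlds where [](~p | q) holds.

2 and 3

For []~p:
1: successors {1, 3}; ~p there: 1:F, 3:T. ✗
2: successors {2}; ~p there: 2:T. ✓
3: successors {2, 3}; ~p there: 2:T, 3:T. ✓
— 2 worlds.
For [](~p | q):
1: successors {1, 3}; ~p | q there: 1:T, 3:T. ✓
2: successors {2}; ~p | q there: 2:T. ✓
3: successors {2, 3}; ~p | q there: 2:T, 3:T. ✓
— 3 worlds.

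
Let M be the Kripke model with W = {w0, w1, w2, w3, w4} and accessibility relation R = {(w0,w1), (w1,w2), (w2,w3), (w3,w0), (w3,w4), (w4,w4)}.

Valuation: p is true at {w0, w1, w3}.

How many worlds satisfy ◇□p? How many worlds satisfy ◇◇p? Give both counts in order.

2 and 3

For ◇□p:
w0: successors {w1}; □p there: w1:F. ✗
w1: successors {w2}; □p there: w2:T. ✓
w2: successors {w3}; □p there: w3:F. ✗
w3: successors {w0, w4}; □p there: w0:T, w4:F. ✓
w4: successors {w4}; □p there: w4:F. ✗
— 2 worlds.
For ◇◇p:
w0: successors {w1}; ◇p there: w1:F. ✗
w1: successors {w2}; ◇p there: w2:T. ✓
w2: successors {w3}; ◇p there: w3:T. ✓
w3: successors {w0, w4}; ◇p there: w0:T, w4:F. ✓
w4: successors {w4}; ◇p there: w4:F. ✗
— 3 worlds.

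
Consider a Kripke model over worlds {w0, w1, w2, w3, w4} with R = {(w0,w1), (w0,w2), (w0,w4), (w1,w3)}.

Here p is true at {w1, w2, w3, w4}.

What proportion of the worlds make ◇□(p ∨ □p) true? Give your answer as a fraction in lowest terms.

w0: successors {w1, w2, w4}; □(p ∨ □p) there: w1:T, w2:T, w4:T. ✓
w1: successors {w3}; □(p ∨ □p) there: w3:T. ✓
w2: no successors, so ◇□(p ∨ □p) fails. ✗
w3: no successors, so ◇□(p ∨ □p) fails. ✗
w4: no successors, so ◇□(p ∨ □p) fails. ✗
That's 2 of 5 worlds, so 2/5.

2/5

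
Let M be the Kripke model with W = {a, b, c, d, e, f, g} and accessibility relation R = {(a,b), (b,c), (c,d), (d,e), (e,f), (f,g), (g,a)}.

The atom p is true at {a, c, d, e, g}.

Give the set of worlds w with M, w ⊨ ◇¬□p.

a: successors {b}; ¬□p there: b:F. ✗
b: successors {c}; ¬□p there: c:F. ✗
c: successors {d}; ¬□p there: d:F. ✗
d: successors {e}; ¬□p there: e:T. ✓
e: successors {f}; ¬□p there: f:F. ✗
f: successors {g}; ¬□p there: g:F. ✗
g: successors {a}; ¬□p there: a:T. ✓

{d, g}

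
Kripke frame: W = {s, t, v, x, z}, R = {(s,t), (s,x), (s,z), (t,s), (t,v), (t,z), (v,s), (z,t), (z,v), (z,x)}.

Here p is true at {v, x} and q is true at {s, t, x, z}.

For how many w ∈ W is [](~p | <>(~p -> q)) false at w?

2

s: successors {t, x, z}; ~p | <>(~p -> q) there: t:T, x:F, z:T. ✗
t: successors {s, v, z}; ~p | <>(~p -> q) there: s:T, v:T, z:T. ✓
v: successors {s}; ~p | <>(~p -> q) there: s:T. ✓
x: no successors, so [](~p | <>(~p -> q)) holds vacuously. ✓
z: successors {t, v, x}; ~p | <>(~p -> q) there: t:T, v:T, x:F. ✗
Satisfying worlds: {t, v, x}.
So [](~p | <>(~p -> q)) fails at the other 2 worlds.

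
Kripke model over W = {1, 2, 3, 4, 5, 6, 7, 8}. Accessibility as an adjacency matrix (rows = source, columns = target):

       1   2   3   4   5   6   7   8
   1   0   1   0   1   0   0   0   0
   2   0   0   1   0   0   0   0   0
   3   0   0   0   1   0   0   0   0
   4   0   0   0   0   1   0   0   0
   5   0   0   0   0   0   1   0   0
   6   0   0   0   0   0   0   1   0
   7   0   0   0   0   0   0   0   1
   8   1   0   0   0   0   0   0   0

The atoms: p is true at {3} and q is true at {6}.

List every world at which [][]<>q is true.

{3}

1: successors {2, 4}; []<>q there: 2:F, 4:T. ✗
2: successors {3}; []<>q there: 3:F. ✗
3: successors {4}; []<>q there: 4:T. ✓
4: successors {5}; []<>q there: 5:F. ✗
5: successors {6}; []<>q there: 6:F. ✗
6: successors {7}; []<>q there: 7:F. ✗
7: successors {8}; []<>q there: 8:F. ✗
8: successors {1}; []<>q there: 1:F. ✗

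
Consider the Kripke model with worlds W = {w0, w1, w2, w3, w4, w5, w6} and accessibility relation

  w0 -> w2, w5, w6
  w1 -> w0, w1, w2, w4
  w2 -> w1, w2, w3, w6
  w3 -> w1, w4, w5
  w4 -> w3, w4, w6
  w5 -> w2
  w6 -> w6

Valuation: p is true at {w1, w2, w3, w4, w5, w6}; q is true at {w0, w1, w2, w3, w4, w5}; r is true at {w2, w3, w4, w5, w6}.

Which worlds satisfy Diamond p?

{w0, w1, w2, w3, w4, w5, w6}

w0: successors {w2, w5, w6}; p there: w2:T, w5:T, w6:T. ✓
w1: successors {w0, w1, w2, w4}; p there: w0:F, w1:T, w2:T, w4:T. ✓
w2: successors {w1, w2, w3, w6}; p there: w1:T, w2:T, w3:T, w6:T. ✓
w3: successors {w1, w4, w5}; p there: w1:T, w4:T, w5:T. ✓
w4: successors {w3, w4, w6}; p there: w3:T, w4:T, w6:T. ✓
w5: successors {w2}; p there: w2:T. ✓
w6: successors {w6}; p there: w6:T. ✓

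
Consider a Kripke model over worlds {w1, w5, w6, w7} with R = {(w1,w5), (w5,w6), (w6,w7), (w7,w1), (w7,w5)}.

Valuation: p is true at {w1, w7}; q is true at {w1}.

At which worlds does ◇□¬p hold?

w1: successors {w5}; □¬p there: w5:T. ✓
w5: successors {w6}; □¬p there: w6:F. ✗
w6: successors {w7}; □¬p there: w7:F. ✗
w7: successors {w1, w5}; □¬p there: w1:T, w5:T. ✓

{w1, w7}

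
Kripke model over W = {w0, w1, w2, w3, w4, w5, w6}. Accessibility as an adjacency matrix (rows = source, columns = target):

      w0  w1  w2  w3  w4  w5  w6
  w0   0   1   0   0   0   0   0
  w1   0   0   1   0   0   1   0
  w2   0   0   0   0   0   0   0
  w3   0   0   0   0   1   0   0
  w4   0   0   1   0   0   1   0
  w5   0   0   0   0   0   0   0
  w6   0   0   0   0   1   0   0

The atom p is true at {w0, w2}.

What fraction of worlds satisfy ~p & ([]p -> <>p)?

w0: ~p is F, []p -> <>p is T. ✗
w1: ~p is T, []p -> <>p is T. ✓
w2: ~p is F, []p -> <>p is F. ✗
w3: ~p is T, []p -> <>p is T. ✓
w4: ~p is T, []p -> <>p is T. ✓
w5: ~p is T, []p -> <>p is F. ✗
w6: ~p is T, []p -> <>p is T. ✓
That's 4 of 7 worlds, so 4/7.

4/7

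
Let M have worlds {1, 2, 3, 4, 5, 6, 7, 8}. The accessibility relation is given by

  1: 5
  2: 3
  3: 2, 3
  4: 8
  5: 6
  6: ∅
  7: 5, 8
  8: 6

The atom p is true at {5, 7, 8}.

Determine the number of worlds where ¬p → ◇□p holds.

1: ¬p is T, ◇□p is F. ✗
2: ¬p is T, ◇□p is F. ✗
3: ¬p is T, ◇□p is F. ✗
4: ¬p is T, ◇□p is F. ✗
5: ¬p is F, ◇□p is T. ✓
6: ¬p is T, ◇□p is F. ✗
7: ¬p is F, ◇□p is F. ✓
8: ¬p is F, ◇□p is T. ✓
Satisfying worlds: {5, 7, 8}.

3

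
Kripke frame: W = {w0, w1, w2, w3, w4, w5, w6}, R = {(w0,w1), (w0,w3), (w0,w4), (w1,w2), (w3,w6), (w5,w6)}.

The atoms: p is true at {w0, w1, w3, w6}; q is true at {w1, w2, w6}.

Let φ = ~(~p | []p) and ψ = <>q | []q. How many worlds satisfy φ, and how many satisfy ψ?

2 and 7

For ~(~p | []p):
w0: ~p | []p is F. ✓
w1: ~p | []p is F. ✓
w2: ~p | []p is T. ✗
w3: ~p | []p is T. ✗
w4: ~p | []p is T. ✗
w5: ~p | []p is T. ✗
w6: ~p | []p is T. ✗
— 2 worlds.
For <>q | []q:
w0: <>q is T, []q is F. ✓
w1: <>q is T, []q is T. ✓
w2: <>q is F, []q is T. ✓
w3: <>q is T, []q is T. ✓
w4: <>q is F, []q is T. ✓
w5: <>q is T, []q is T. ✓
w6: <>q is F, []q is T. ✓
— 7 worlds.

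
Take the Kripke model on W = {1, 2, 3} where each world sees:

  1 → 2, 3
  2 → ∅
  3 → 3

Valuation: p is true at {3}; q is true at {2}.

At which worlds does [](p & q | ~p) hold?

{2}

1: successors {2, 3}; p & q | ~p there: 2:T, 3:F. ✗
2: no successors, so [](p & q | ~p) holds vacuously. ✓
3: successors {3}; p & q | ~p there: 3:F. ✗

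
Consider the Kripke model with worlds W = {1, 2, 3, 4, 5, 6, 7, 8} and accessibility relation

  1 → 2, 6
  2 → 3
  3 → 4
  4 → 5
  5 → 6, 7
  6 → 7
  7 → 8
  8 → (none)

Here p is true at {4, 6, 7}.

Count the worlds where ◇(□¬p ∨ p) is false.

3

1: successors {2, 6}; □¬p ∨ p there: 2:T, 6:T. ✓
2: successors {3}; □¬p ∨ p there: 3:F. ✗
3: successors {4}; □¬p ∨ p there: 4:T. ✓
4: successors {5}; □¬p ∨ p there: 5:F. ✗
5: successors {6, 7}; □¬p ∨ p there: 6:T, 7:T. ✓
6: successors {7}; □¬p ∨ p there: 7:T. ✓
7: successors {8}; □¬p ∨ p there: 8:T. ✓
8: no successors, so ◇(□¬p ∨ p) fails. ✗
Satisfying worlds: {1, 3, 5, 6, 7}.
So ◇(□¬p ∨ p) fails at the other 3 worlds.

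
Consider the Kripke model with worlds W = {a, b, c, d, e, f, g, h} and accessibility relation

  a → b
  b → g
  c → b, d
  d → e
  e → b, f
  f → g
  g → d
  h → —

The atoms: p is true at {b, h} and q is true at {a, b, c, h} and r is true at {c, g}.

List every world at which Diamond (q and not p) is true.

∅

a: successors {b}; q and not p there: b:F. ✗
b: successors {g}; q and not p there: g:F. ✗
c: successors {b, d}; q and not p there: b:F, d:F. ✗
d: successors {e}; q and not p there: e:F. ✗
e: successors {b, f}; q and not p there: b:F, f:F. ✗
f: successors {g}; q and not p there: g:F. ✗
g: successors {d}; q and not p there: d:F. ✗
h: no successors, so Diamond (q and not p) fails. ✗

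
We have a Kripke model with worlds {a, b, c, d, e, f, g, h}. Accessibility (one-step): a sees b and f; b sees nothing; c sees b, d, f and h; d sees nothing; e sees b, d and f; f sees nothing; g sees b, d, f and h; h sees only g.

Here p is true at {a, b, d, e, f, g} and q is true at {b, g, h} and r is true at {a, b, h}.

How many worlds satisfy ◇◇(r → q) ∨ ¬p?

3

a: ◇◇(r → q) is F, ¬p is F. ✗
b: ◇◇(r → q) is F, ¬p is F. ✗
c: ◇◇(r → q) is T, ¬p is T. ✓
d: ◇◇(r → q) is F, ¬p is F. ✗
e: ◇◇(r → q) is F, ¬p is F. ✗
f: ◇◇(r → q) is F, ¬p is F. ✗
g: ◇◇(r → q) is T, ¬p is F. ✓
h: ◇◇(r → q) is T, ¬p is T. ✓
Satisfying worlds: {c, g, h}.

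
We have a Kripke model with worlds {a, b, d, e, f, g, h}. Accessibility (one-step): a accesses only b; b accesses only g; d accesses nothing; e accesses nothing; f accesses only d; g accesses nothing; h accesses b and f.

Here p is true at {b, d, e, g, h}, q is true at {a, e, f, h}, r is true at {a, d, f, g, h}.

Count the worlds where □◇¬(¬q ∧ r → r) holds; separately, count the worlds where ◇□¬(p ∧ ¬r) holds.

3 and 4

For □◇¬(¬q ∧ r → r):
a: successors {b}; ◇¬(¬q ∧ r → r) there: b:F. ✗
b: successors {g}; ◇¬(¬q ∧ r → r) there: g:F. ✗
d: no successors, so □◇¬(¬q ∧ r → r) holds vacuously. ✓
e: no successors, so □◇¬(¬q ∧ r → r) holds vacuously. ✓
f: successors {d}; ◇¬(¬q ∧ r → r) there: d:F. ✗
g: no successors, so □◇¬(¬q ∧ r → r) holds vacuously. ✓
h: successors {b, f}; ◇¬(¬q ∧ r → r) there: b:F, f:F. ✗
— 3 worlds.
For ◇□¬(p ∧ ¬r):
a: successors {b}; □¬(p ∧ ¬r) there: b:T. ✓
b: successors {g}; □¬(p ∧ ¬r) there: g:T. ✓
d: no successors, so ◇□¬(p ∧ ¬r) fails. ✗
e: no successors, so ◇□¬(p ∧ ¬r) fails. ✗
f: successors {d}; □¬(p ∧ ¬r) there: d:T. ✓
g: no successors, so ◇□¬(p ∧ ¬r) fails. ✗
h: successors {b, f}; □¬(p ∧ ¬r) there: b:T, f:T. ✓
— 4 worlds.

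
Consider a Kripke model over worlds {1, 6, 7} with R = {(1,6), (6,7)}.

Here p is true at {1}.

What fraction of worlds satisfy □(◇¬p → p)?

2/3

1: successors {6}; ◇¬p → p there: 6:F. ✗
6: successors {7}; ◇¬p → p there: 7:T. ✓
7: no successors, so □(◇¬p → p) holds vacuously. ✓
That's 2 of 3 worlds, so 2/3.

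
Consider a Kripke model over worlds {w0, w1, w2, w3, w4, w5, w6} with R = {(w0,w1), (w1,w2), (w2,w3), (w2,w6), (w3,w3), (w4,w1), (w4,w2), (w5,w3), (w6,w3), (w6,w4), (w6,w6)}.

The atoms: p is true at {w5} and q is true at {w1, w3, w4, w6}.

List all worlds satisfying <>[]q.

w0: successors {w1}; []q there: w1:F. ✗
w1: successors {w2}; []q there: w2:T. ✓
w2: successors {w3, w6}; []q there: w3:T, w6:T. ✓
w3: successors {w3}; []q there: w3:T. ✓
w4: successors {w1, w2}; []q there: w1:F, w2:T. ✓
w5: successors {w3}; []q there: w3:T. ✓
w6: successors {w3, w4, w6}; []q there: w3:T, w4:F, w6:T. ✓

{w1, w2, w3, w4, w5, w6}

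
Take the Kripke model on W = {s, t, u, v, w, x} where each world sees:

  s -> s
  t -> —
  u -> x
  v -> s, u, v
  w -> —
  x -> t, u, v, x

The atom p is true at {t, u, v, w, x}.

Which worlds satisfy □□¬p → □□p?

{t, u, v, w, x}

s: □□¬p is T, □□p is F. ✗
t: □□¬p is T, □□p is T. ✓
u: □□¬p is F, □□p is T. ✓
v: □□¬p is F, □□p is F. ✓
w: □□¬p is T, □□p is T. ✓
x: □□¬p is F, □□p is F. ✓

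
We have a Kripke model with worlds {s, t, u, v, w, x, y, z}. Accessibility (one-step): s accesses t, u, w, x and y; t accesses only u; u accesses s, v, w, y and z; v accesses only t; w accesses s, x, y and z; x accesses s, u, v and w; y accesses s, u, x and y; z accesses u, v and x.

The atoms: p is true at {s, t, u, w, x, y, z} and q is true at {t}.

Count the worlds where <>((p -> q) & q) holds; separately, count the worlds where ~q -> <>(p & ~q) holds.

2 and 7

For <>((p -> q) & q):
s: successors {t, u, w, x, y}; (p -> q) & q there: t:T, u:F, w:F, x:F, y:F. ✓
t: successors {u}; (p -> q) & q there: u:F. ✗
u: successors {s, v, w, y, z}; (p -> q) & q there: s:F, v:F, w:F, y:F, z:F. ✗
v: successors {t}; (p -> q) & q there: t:T. ✓
w: successors {s, x, y, z}; (p -> q) & q there: s:F, x:F, y:F, z:F. ✗
x: successors {s, u, v, w}; (p -> q) & q there: s:F, u:F, v:F, w:F. ✗
y: successors {s, u, x, y}; (p -> q) & q there: s:F, u:F, x:F, y:F. ✗
z: successors {u, v, x}; (p -> q) & q there: u:F, v:F, x:F. ✗
— 2 worlds.
For ~q -> <>(p & ~q):
s: ~q is T, <>(p & ~q) is T. ✓
t: ~q is F, <>(p & ~q) is T. ✓
u: ~q is T, <>(p & ~q) is T. ✓
v: ~q is T, <>(p & ~q) is F. ✗
w: ~q is T, <>(p & ~q) is T. ✓
x: ~q is T, <>(p & ~q) is T. ✓
y: ~q is T, <>(p & ~q) is T. ✓
z: ~q is T, <>(p & ~q) is T. ✓
— 7 worlds.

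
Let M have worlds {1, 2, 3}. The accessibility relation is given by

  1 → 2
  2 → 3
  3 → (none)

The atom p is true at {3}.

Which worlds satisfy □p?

{2, 3}

1: successors {2}; p there: 2:F. ✗
2: successors {3}; p there: 3:T. ✓
3: no successors, so □p holds vacuously. ✓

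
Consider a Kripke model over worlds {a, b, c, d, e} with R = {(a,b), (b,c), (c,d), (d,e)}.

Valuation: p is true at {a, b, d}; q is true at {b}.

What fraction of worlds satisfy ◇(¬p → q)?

a: successors {b}; ¬p → q there: b:T. ✓
b: successors {c}; ¬p → q there: c:F. ✗
c: successors {d}; ¬p → q there: d:T. ✓
d: successors {e}; ¬p → q there: e:F. ✗
e: no successors, so ◇(¬p → q) fails. ✗
That's 2 of 5 worlds, so 2/5.

2/5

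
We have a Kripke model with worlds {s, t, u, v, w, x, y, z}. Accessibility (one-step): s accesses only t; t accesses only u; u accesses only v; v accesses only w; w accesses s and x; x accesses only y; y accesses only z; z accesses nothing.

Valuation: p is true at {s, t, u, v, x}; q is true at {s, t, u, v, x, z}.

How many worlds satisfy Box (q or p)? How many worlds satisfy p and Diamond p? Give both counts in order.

For Box (q or p):
s: successors {t}; q or p there: t:T. ✓
t: successors {u}; q or p there: u:T. ✓
u: successors {v}; q or p there: v:T. ✓
v: successors {w}; q or p there: w:F. ✗
w: successors {s, x}; q or p there: s:T, x:T. ✓
x: successors {y}; q or p there: y:F. ✗
y: successors {z}; q or p there: z:T. ✓
z: no successors, so Box (q or p) holds vacuously. ✓
— 6 worlds.
For p and Diamond p:
s: p is T, Diamond p is T. ✓
t: p is T, Diamond p is T. ✓
u: p is T, Diamond p is T. ✓
v: p is T, Diamond p is F. ✗
w: p is F, Diamond p is T. ✗
x: p is T, Diamond p is F. ✗
y: p is F, Diamond p is F. ✗
z: p is F, Diamond p is F. ✗
— 3 worlds.

6 and 3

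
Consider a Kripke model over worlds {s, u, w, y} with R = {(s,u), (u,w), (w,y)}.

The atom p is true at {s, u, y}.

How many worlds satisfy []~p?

2

s: successors {u}; ~p there: u:F. ✗
u: successors {w}; ~p there: w:T. ✓
w: successors {y}; ~p there: y:F. ✗
y: no successors, so []~p holds vacuously. ✓
Satisfying worlds: {u, y}.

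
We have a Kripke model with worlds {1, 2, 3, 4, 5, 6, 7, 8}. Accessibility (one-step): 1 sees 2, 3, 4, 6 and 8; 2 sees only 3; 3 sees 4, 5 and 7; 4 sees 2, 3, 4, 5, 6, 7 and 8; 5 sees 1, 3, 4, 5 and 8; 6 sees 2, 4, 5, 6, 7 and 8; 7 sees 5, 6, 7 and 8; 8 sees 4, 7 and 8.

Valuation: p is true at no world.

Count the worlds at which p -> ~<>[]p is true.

8

1: p is F, ~<>[]p is T. ✓
2: p is F, ~<>[]p is T. ✓
3: p is F, ~<>[]p is T. ✓
4: p is F, ~<>[]p is T. ✓
5: p is F, ~<>[]p is T. ✓
6: p is F, ~<>[]p is T. ✓
7: p is F, ~<>[]p is T. ✓
8: p is F, ~<>[]p is T. ✓
Satisfying worlds: {1, 2, 3, 4, 5, 6, 7, 8}.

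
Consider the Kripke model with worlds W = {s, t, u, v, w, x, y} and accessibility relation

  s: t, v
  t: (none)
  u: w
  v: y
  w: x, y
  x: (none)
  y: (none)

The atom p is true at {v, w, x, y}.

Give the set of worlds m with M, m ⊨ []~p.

{t, x, y}

s: successors {t, v}; ~p there: t:T, v:F. ✗
t: no successors, so []~p holds vacuously. ✓
u: successors {w}; ~p there: w:F. ✗
v: successors {y}; ~p there: y:F. ✗
w: successors {x, y}; ~p there: x:F, y:F. ✗
x: no successors, so []~p holds vacuously. ✓
y: no successors, so []~p holds vacuously. ✓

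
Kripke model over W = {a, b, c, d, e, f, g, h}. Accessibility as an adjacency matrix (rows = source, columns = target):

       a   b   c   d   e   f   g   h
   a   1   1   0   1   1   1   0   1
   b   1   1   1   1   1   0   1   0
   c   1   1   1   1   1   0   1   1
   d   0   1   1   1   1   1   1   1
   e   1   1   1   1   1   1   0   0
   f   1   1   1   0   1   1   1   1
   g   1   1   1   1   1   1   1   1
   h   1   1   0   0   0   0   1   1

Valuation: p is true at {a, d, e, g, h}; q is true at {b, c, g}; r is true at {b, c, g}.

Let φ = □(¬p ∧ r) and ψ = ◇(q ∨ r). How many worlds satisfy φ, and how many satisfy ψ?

For □(¬p ∧ r):
a: successors {a, b, d, e, f, h}; ¬p ∧ r there: a:F, b:T, d:F, e:F, f:F, h:F. ✗
b: successors {a, b, c, d, e, g}; ¬p ∧ r there: a:F, b:T, c:T, d:F, e:F, g:F. ✗
c: successors {a, b, c, d, e, g, h}; ¬p ∧ r there: a:F, b:T, c:T, d:F, e:F, g:F, h:F. ✗
d: successors {b, c, d, e, f, g, h}; ¬p ∧ r there: b:T, c:T, d:F, e:F, f:F, g:F, h:F. ✗
e: successors {a, b, c, d, e, f}; ¬p ∧ r there: a:F, b:T, c:T, d:F, e:F, f:F. ✗
f: successors {a, b, c, e, f, g, h}; ¬p ∧ r there: a:F, b:T, c:T, e:F, f:F, g:F, h:F. ✗
g: successors {a, b, c, d, e, f, g, h}; ¬p ∧ r there: a:F, b:T, c:T, d:F, e:F, f:F, g:F, h:F. ✗
h: successors {a, b, g, h}; ¬p ∧ r there: a:F, b:T, g:F, h:F. ✗
— 0 worlds.
For ◇(q ∨ r):
a: successors {a, b, d, e, f, h}; q ∨ r there: a:F, b:T, d:F, e:F, f:F, h:F. ✓
b: successors {a, b, c, d, e, g}; q ∨ r there: a:F, b:T, c:T, d:F, e:F, g:T. ✓
c: successors {a, b, c, d, e, g, h}; q ∨ r there: a:F, b:T, c:T, d:F, e:F, g:T, h:F. ✓
d: successors {b, c, d, e, f, g, h}; q ∨ r there: b:T, c:T, d:F, e:F, f:F, g:T, h:F. ✓
e: successors {a, b, c, d, e, f}; q ∨ r there: a:F, b:T, c:T, d:F, e:F, f:F. ✓
f: successors {a, b, c, e, f, g, h}; q ∨ r there: a:F, b:T, c:T, e:F, f:F, g:T, h:F. ✓
g: successors {a, b, c, d, e, f, g, h}; q ∨ r there: a:F, b:T, c:T, d:F, e:F, f:F, g:T, h:F. ✓
h: successors {a, b, g, h}; q ∨ r there: a:F, b:T, g:T, h:F. ✓
— 8 worlds.

0 and 8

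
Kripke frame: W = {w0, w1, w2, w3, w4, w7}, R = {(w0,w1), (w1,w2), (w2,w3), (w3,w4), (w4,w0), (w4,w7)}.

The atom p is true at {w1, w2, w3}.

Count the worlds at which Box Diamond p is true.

w0: successors {w1}; Diamond p there: w1:T. ✓
w1: successors {w2}; Diamond p there: w2:T. ✓
w2: successors {w3}; Diamond p there: w3:F. ✗
w3: successors {w4}; Diamond p there: w4:F. ✗
w4: successors {w0, w7}; Diamond p there: w0:T, w7:F. ✗
w7: no successors, so Box Diamond p holds vacuously. ✓
Satisfying worlds: {w0, w1, w7}.

3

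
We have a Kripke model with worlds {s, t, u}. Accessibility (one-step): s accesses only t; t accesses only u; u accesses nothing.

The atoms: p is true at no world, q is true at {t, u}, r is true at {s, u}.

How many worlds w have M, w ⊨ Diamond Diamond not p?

s: successors {t}; Diamond not p there: t:T. ✓
t: successors {u}; Diamond not p there: u:F. ✗
u: no successors, so Diamond Diamond not p fails. ✗
Satisfying worlds: {s}.

1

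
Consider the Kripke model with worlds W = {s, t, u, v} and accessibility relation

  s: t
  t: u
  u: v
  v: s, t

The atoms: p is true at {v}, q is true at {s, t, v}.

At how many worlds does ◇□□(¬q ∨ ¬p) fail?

1

s: successors {t}; □□(¬q ∨ ¬p) there: t:F. ✗
t: successors {u}; □□(¬q ∨ ¬p) there: u:T. ✓
u: successors {v}; □□(¬q ∨ ¬p) there: v:T. ✓
v: successors {s, t}; □□(¬q ∨ ¬p) there: s:T, t:F. ✓
Satisfying worlds: {t, u, v}.
So ◇□□(¬q ∨ ¬p) fails at the other 1 world.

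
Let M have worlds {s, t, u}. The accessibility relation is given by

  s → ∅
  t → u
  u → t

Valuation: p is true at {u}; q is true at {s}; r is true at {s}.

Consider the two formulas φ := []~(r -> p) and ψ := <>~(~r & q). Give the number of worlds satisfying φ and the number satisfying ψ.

1 and 2

For []~(r -> p):
s: no successors, so []~(r -> p) holds vacuously. ✓
t: successors {u}; ~(r -> p) there: u:F. ✗
u: successors {t}; ~(r -> p) there: t:F. ✗
— 1 world.
For <>~(~r & q):
s: no successors, so <>~(~r & q) fails. ✗
t: successors {u}; ~(~r & q) there: u:T. ✓
u: successors {t}; ~(~r & q) there: t:T. ✓
— 2 worlds.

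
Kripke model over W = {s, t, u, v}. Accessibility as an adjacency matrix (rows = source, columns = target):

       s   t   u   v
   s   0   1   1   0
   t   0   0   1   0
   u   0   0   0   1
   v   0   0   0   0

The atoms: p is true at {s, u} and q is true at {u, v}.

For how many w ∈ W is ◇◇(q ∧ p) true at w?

1

s: successors {t, u}; ◇(q ∧ p) there: t:T, u:F. ✓
t: successors {u}; ◇(q ∧ p) there: u:F. ✗
u: successors {v}; ◇(q ∧ p) there: v:F. ✗
v: no successors, so ◇◇(q ∧ p) fails. ✗
Satisfying worlds: {s}.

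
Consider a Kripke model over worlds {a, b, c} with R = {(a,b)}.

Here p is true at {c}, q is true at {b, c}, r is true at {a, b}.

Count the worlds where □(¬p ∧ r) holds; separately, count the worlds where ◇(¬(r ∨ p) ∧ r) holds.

For □(¬p ∧ r):
a: successors {b}; ¬p ∧ r there: b:T. ✓
b: no successors, so □(¬p ∧ r) holds vacuously. ✓
c: no successors, so □(¬p ∧ r) holds vacuously. ✓
— 3 worlds.
For ◇(¬(r ∨ p) ∧ r):
a: successors {b}; ¬(r ∨ p) ∧ r there: b:F. ✗
b: no successors, so ◇(¬(r ∨ p) ∧ r) fails. ✗
c: no successors, so ◇(¬(r ∨ p) ∧ r) fails. ✗
— 0 worlds.

3 and 0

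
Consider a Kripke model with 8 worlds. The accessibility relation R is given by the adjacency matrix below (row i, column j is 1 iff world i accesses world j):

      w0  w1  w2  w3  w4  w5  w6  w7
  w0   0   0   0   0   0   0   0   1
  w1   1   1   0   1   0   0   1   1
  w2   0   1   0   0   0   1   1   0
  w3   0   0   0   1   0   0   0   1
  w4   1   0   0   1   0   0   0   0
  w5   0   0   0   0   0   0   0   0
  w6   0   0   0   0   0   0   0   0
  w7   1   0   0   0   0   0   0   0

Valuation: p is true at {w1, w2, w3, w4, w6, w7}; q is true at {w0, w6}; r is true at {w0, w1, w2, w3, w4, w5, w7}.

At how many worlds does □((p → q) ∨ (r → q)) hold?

w0: successors {w7}; (p → q) ∨ (r → q) there: w7:F. ✗
w1: successors {w0, w1, w3, w6, w7}; (p → q) ∨ (r → q) there: w0:T, w1:F, w3:F, w6:T, w7:F. ✗
w2: successors {w1, w5, w6}; (p → q) ∨ (r → q) there: w1:F, w5:T, w6:T. ✗
w3: successors {w3, w7}; (p → q) ∨ (r → q) there: w3:F, w7:F. ✗
w4: successors {w0, w3}; (p → q) ∨ (r → q) there: w0:T, w3:F. ✗
w5: no successors, so □((p → q) ∨ (r → q)) holds vacuously. ✓
w6: no successors, so □((p → q) ∨ (r → q)) holds vacuously. ✓
w7: successors {w0}; (p → q) ∨ (r → q) there: w0:T. ✓
Satisfying worlds: {w5, w6, w7}.

3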